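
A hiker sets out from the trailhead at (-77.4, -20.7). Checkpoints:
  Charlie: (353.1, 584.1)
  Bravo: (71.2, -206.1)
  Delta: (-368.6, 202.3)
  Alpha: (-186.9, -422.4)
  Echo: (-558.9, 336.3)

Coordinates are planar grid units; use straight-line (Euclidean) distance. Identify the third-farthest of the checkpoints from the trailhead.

Alpha

Distance to each, sorted:
Charlie: 742.4
Echo: 599.4
Alpha: 416.4
Delta: 366.8
Bravo: 237.6
The third-farthest is Alpha at 416.4.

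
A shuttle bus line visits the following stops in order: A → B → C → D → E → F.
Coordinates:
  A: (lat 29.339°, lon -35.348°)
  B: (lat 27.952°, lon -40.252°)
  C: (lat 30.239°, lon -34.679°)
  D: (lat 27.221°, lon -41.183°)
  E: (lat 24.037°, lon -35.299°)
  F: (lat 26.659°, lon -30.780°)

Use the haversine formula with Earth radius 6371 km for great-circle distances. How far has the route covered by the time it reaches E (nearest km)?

Leg distances:
A→B: 502.7 km  (cumulative 502.7 km)
B→C: 598.1 km  (cumulative 1100.9 km)
C→D: 717.3 km  (cumulative 1818.2 km)
D→E: 687.8 km  (cumulative 2506.0 km)
Cumulative distance at E ≈ 2506 km.

2506 km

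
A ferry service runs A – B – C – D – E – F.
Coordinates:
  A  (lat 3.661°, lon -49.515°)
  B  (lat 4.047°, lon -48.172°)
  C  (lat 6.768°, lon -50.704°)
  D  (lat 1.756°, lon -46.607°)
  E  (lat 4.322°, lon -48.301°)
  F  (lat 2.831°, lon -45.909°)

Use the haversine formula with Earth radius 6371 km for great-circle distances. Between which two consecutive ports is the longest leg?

Leg distances:
A→B: 155.1 km
B→C: 412.4 km
C→D: 718.9 km
D→E: 341.7 km
E→F: 313.0 km
The longest leg is C–D at 718.9 km.

C–D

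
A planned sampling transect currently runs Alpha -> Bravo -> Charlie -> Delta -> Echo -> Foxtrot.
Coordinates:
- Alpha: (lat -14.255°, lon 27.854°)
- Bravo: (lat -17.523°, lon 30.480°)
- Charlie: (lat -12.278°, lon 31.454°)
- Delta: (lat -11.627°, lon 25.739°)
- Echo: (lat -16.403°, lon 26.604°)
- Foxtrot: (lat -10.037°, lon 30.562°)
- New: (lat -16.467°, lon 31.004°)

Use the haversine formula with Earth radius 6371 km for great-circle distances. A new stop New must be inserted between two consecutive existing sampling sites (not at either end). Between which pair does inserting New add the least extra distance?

between Bravo and Charlie

Added distance for inserting New between each consecutive pair:
Alpha–Bravo: 88.5 km
Bravo–Charlie: 5.8 km
Charlie–Delta: 624.7 km
Delta–Echo: 712.4 km
Echo–Foxtrot: 358.6 km
Smallest added distance is 5.8 km, inserting between Bravo and Charlie.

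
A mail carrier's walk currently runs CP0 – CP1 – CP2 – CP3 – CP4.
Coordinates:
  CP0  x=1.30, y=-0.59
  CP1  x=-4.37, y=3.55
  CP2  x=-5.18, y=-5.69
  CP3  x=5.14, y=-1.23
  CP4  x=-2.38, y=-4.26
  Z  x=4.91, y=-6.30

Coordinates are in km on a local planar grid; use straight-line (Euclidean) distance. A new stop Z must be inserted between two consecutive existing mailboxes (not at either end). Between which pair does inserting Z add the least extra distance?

between CP2 and CP3

Added distance for inserting Z between each consecutive pair:
CP0–CP1: 13.3 km
CP1–CP2: 14.4 km
CP2–CP3: 3.9 km
CP3–CP4: 4.5 km
Smallest added distance is 3.9 km, inserting between CP2 and CP3.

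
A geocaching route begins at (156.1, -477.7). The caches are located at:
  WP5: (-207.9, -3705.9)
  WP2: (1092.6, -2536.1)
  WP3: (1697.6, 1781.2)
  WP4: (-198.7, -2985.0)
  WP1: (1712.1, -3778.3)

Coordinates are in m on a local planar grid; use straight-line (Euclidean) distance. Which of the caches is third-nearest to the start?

WP3

Distances from the start ((156.1, -477.7)):
WP2: 2261.4 m
WP4: 2532.3 m
WP3: 2734.7 m
WP5: 3248.7 m
WP1: 3649.0 m
The third-nearest is WP3 at 2734.7 m.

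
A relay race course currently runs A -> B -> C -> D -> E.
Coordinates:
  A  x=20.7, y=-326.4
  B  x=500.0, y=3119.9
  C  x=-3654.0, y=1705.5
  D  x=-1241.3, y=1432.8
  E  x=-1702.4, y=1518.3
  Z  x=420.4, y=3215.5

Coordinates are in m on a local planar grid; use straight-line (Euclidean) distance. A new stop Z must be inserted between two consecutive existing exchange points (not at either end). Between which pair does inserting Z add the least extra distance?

Added distance for inserting Z between each consecutive pair:
A–B: 209.3 m
B–C: 81.4 m
C–D: 4354.2 m
D–E: 4686.0 m
Smallest added distance is 81.4 m, inserting between B and C.

between B and C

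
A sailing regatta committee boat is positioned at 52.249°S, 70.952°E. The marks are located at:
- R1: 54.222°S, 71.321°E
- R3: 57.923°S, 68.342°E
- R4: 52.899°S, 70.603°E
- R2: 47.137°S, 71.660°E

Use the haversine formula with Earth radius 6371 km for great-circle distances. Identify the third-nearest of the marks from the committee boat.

Distance to each, sorted:
R4: 76.0 km
R1: 220.8 km
R2: 570.7 km
R3: 652.3 km
The third-nearest is R2 at 570.7 km.

R2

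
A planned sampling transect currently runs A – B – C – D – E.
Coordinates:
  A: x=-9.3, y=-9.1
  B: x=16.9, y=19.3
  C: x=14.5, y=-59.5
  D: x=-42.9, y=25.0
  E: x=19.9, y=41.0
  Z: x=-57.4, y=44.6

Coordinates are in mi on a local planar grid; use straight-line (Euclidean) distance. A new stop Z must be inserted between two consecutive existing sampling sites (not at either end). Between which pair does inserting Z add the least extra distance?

Added distance for inserting Z between each consecutive pair:
A–B: 111.9 mi
B–C: 126.2 mi
C–D: 48.7 mi
D–E: 37.0 mi
Smallest added distance is 37.0 mi, inserting between D and E.

between D and E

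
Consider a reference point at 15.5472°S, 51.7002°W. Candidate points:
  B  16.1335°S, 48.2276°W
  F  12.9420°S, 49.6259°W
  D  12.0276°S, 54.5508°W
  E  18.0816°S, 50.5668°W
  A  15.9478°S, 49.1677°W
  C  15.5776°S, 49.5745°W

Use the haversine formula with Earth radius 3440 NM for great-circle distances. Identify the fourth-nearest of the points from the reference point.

F

Distance to each, sorted:
C: 123.0 NM
A: 148.3 NM
E: 165.5 NM
F: 197.6 NM
B: 203.6 NM
D: 268.8 NM
The fourth-nearest is F at 197.6 NM.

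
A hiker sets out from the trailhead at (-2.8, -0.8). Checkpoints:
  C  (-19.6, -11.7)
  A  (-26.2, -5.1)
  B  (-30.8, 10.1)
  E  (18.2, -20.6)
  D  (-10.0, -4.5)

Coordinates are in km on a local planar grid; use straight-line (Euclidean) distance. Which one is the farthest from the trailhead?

Distance to each, sorted:
B: 30.0 km
E: 28.9 km
A: 23.8 km
C: 20.0 km
D: 8.1 km
The farthest is B at 30.0 km.

B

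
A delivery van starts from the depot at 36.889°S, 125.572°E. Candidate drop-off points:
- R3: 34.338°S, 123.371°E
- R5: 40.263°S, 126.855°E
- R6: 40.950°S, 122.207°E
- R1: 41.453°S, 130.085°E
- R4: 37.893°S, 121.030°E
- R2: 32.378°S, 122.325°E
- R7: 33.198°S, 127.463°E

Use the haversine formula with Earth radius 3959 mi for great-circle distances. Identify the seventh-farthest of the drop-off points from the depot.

Distances from the depot (36.889°S, 125.572°E):
R1: 397.2 mi
R2: 362.2 mi
R6: 333.8 mi
R7: 276.5 mi
R4: 258.8 mi
R5: 243.2 mi
R3: 215.3 mi
The seventh-farthest is R3 at 215.3 mi.

R3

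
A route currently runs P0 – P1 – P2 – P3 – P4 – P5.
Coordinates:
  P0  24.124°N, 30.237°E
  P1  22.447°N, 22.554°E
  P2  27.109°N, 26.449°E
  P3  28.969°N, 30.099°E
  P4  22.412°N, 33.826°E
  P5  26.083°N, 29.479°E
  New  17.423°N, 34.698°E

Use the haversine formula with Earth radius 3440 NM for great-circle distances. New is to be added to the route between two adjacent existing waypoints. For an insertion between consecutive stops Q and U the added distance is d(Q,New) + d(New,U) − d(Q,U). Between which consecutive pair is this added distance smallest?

between P4 and P5

Added distance for inserting New between each consecutive pair:
P0–P1: 786.8 NM
P1–P2: 1137.1 NM
P2–P3: 1254.6 NM
P3–P4: 599.3 NM
P4–P5: 574.9 NM
Smallest added distance is 574.9 NM, inserting between P4 and P5.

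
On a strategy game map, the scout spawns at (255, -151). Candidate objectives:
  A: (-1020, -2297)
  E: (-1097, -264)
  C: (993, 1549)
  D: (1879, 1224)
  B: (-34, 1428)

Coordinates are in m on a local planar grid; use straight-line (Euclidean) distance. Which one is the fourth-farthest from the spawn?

Distances from the spawn ((255, -151)):
A: 2496.2 m
D: 2127.9 m
C: 1853.3 m
B: 1605.2 m
E: 1356.7 m
The fourth-farthest is B at 1605.2 m.

B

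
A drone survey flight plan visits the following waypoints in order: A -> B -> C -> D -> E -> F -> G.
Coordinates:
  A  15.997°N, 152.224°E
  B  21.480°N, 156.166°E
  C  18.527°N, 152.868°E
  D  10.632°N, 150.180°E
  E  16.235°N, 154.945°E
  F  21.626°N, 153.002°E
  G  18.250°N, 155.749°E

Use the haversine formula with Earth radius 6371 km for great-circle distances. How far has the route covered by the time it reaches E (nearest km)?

Leg distances:
A→B: 737.5 km  (cumulative 737.5 km)
B→C: 475.9 km  (cumulative 1213.4 km)
C→D: 924.2 km  (cumulative 2137.6 km)
D→E: 808.4 km  (cumulative 2946.0 km)
Cumulative distance at E ≈ 2946 km.

2946 km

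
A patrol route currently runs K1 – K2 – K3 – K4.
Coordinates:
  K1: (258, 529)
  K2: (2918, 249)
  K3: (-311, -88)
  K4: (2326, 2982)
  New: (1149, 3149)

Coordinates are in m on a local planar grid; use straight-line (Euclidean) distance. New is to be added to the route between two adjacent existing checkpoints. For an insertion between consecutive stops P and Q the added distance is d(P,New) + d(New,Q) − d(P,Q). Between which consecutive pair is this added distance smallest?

between K3 and K4

Added distance for inserting New between each consecutive pair:
K1–K2: 3489.6 m
K2–K3: 3701.4 m
K3–K4: 692.8 m
Smallest added distance is 692.8 m, inserting between K3 and K4.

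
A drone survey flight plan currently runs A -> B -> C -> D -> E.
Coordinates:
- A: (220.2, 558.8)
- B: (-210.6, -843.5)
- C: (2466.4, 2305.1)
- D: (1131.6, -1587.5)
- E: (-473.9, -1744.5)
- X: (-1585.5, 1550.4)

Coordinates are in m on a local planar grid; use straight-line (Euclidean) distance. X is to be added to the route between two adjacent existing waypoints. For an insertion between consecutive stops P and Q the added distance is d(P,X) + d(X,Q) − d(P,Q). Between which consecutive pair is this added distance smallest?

Added distance for inserting X between each consecutive pair:
A–B: 3353.7 m
B–C: 2749.4 m
C–D: 4157.3 m
D–E: 6015.0 m
Smallest added distance is 2749.4 m, inserting between B and C.

between B and C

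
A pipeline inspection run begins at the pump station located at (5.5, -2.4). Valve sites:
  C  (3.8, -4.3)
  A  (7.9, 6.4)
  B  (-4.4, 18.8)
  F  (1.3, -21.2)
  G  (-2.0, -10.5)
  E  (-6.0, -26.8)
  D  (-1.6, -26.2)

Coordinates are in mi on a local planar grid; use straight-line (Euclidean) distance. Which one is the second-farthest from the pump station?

Distances from the pump station ((5.5, -2.4)):
E: 27.0 mi
D: 24.8 mi
B: 23.4 mi
F: 19.3 mi
G: 11.0 mi
A: 9.1 mi
C: 2.5 mi
The second-farthest is D at 24.8 mi.

D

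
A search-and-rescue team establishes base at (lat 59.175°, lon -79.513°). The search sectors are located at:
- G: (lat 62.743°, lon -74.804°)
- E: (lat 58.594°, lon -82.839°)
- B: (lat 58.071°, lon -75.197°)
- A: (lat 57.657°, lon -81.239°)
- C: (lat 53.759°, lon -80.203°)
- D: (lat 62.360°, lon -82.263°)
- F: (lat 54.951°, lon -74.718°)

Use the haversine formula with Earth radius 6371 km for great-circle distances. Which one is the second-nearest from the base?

Distance to each, sorted:
A: 196.4 km
E: 201.7 km
B: 278.3 km
D: 384.3 km
G: 470.9 km
F: 551.6 km
C: 603.7 km
The second-nearest is E at 201.7 km.

E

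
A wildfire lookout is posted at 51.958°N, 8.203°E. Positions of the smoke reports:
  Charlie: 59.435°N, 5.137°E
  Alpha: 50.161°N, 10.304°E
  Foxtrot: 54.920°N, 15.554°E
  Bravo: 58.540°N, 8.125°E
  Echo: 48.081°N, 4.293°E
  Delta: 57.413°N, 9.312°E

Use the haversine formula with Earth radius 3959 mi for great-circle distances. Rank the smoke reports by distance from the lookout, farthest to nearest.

Distance from the lookout at 51.958°N, 8.203°E to each:
Charlie 59.435°N, 5.137°E: 530.1 mi
Bravo 58.540°N, 8.125°E: 454.8 mi
Delta 57.413°N, 9.312°E: 379.5 mi
Foxtrot 54.920°N, 15.554°E: 365.0 mi
Echo 48.081°N, 4.293°E: 319.1 mi
Alpha 50.161°N, 10.304°E: 154.1 mi

Charlie, Bravo, Delta, Foxtrot, Echo, Alpha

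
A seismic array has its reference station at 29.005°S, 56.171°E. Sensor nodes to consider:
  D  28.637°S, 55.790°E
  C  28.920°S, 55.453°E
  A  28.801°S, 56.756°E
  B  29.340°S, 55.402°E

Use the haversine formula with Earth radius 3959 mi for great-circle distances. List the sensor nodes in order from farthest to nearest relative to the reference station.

Distance from the reference station at 29.005°S, 56.171°E to each:
B 29.340°S, 55.402°E: 51.8 mi
C 28.920°S, 55.453°E: 43.8 mi
A 28.801°S, 56.756°E: 38.1 mi
D 28.637°S, 55.790°E: 34.3 mi

B, C, A, D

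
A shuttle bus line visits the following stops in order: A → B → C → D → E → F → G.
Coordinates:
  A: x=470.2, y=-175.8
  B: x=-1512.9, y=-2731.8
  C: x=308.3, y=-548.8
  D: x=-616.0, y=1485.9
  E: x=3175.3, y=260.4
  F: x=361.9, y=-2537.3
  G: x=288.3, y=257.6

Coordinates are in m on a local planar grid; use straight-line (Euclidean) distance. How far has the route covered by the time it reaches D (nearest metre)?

Leg distances:
A→B: 3235.1 m  (cumulative 3235.1 m)
B→C: 2842.9 m  (cumulative 6078.0 m)
C→D: 2234.8 m  (cumulative 8312.8 m)
Cumulative distance at D ≈ 8313 m.

8313 m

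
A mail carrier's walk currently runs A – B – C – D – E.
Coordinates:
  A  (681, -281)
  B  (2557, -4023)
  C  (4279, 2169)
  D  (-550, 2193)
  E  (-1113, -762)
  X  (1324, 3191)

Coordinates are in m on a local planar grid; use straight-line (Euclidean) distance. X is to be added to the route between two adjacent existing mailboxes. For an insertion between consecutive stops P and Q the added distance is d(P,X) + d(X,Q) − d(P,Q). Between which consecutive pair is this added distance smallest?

between C and D

Added distance for inserting X between each consecutive pair:
A–B: 6663.7 m
B–C: 4018.4 m
C–D: 420.9 m
D–E: 3758.9 m
Smallest added distance is 420.9 m, inserting between C and D.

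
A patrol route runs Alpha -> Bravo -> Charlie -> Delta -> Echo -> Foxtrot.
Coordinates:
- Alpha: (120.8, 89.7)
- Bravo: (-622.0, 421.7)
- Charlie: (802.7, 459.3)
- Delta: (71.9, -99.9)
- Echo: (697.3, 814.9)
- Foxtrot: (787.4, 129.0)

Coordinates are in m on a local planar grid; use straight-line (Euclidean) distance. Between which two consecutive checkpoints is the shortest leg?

Leg distances:
Alpha→Bravo: 813.6 m
Bravo→Charlie: 1425.2 m
Charlie→Delta: 920.2 m
Delta→Echo: 1108.1 m
Echo→Foxtrot: 691.8 m
The shortest leg is Echo–Foxtrot at 691.8 m.

Echo–Foxtrot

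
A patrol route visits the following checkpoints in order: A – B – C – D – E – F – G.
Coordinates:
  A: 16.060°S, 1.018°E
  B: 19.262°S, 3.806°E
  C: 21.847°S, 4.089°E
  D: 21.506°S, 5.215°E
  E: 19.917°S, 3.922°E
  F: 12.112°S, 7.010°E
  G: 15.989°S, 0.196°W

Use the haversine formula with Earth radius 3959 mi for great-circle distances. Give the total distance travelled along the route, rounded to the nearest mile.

1810 mi

Leg distances:
A→B: 287.5 mi  (cumulative 287.5 mi)
B→C: 179.6 mi  (cumulative 467.0 mi)
C→D: 76.0 mi  (cumulative 543.1 mi)
D→E: 138.0 mi  (cumulative 681.0 mi)
E→F: 576.9 mi  (cumulative 1258.0 mi)
F→G: 552.2 mi  (cumulative 1810.2 mi)
Total route length ≈ 1810 mi.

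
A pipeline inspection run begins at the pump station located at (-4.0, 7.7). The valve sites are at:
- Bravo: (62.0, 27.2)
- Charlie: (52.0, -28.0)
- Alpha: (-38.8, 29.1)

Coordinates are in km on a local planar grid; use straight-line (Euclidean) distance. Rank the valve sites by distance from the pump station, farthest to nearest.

Bravo, Charlie, Alpha

Distances from the pump station:
Bravo (62.0, 27.2): 68.8 km
Charlie (52.0, -28.0): 66.4 km
Alpha (-38.8, 29.1): 40.9 km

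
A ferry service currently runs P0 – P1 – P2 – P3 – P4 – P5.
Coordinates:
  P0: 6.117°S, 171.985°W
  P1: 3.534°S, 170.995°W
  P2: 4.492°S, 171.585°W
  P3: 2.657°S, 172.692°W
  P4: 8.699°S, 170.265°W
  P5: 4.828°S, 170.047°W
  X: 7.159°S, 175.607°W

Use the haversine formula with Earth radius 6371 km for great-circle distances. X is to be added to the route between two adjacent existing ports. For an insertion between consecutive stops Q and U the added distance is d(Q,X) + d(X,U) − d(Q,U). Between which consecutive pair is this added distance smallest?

Added distance for inserting X between each consecutive pair:
P0–P1: 759.5 km
P1–P2: 1060.1 km
P2–P3: 892.2 km
P3–P4: 484.9 km
P4–P5: 848.8 km
Smallest added distance is 484.9 km, inserting between P3 and P4.

between P3 and P4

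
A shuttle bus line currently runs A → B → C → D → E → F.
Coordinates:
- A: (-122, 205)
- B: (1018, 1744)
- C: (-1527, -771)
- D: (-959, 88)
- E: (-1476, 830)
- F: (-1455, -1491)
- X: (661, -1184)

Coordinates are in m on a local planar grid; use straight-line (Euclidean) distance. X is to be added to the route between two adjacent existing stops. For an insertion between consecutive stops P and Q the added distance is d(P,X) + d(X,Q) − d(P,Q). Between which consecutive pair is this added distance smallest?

between B and C

Added distance for inserting X between each consecutive pair:
A–B: 2628.9 m
B–C: 1598.3 m
C–D: 3256.5 m
D–E: 4091.8 m
E–F: 2753.5 m
Smallest added distance is 1598.3 m, inserting between B and C.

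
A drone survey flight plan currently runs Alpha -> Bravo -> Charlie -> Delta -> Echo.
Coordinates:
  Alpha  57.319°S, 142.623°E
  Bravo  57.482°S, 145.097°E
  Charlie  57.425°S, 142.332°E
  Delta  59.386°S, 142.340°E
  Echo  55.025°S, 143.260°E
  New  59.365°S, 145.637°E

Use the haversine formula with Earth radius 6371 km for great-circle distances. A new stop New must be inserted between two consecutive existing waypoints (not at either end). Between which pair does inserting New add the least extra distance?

Added distance for inserting New between each consecutive pair:
Alpha–Bravo: 349.9 km
Bravo–Charlie: 335.3 km
Charlie–Delta: 257.8 km
Delta–Echo: 202.0 km
Smallest added distance is 202.0 km, inserting between Delta and Echo.

between Delta and Echo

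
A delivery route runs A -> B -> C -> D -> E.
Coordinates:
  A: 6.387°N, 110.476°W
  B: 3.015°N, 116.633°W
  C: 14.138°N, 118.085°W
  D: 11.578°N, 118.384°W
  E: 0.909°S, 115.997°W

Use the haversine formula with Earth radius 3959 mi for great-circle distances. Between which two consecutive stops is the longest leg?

Leg distances:
A→B: 483.7 mi
B→C: 774.9 mi
C→D: 178.0 mi
D→E: 878.2 mi
The longest leg is D–E at 878.2 mi.

D–E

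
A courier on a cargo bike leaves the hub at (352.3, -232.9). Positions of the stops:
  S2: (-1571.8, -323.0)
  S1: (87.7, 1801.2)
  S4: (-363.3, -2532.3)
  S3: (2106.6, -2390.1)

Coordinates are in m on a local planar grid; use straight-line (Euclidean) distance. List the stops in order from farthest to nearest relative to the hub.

Distance from the hub at (352.3, -232.9) to each:
S3 (2106.6, -2390.1): 2780.5 m
S4 (-363.3, -2532.3): 2408.2 m
S1 (87.7, 1801.2): 2051.2 m
S2 (-1571.8, -323.0): 1926.2 m

S3, S4, S1, S2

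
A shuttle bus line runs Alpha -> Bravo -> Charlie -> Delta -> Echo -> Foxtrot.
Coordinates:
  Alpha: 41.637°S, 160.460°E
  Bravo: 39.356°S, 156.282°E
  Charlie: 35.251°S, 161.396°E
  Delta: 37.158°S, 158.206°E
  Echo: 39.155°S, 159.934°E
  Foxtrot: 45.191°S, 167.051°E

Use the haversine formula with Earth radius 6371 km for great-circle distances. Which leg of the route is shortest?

Delta–Echo

Leg distances:
Alpha→Bravo: 434.8 km
Bravo→Charlie: 642.4 km
Charlie→Delta: 356.2 km
Delta→Echo: 268.6 km
Echo→Foxtrot: 890.6 km
The shortest leg is Delta–Echo at 268.6 km.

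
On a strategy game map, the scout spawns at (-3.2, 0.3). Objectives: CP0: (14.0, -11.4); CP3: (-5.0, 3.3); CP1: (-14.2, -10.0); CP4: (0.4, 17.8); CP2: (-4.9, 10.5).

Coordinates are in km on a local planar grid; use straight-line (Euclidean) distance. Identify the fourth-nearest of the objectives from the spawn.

Distances from the spawn ((-3.2, 0.3)):
CP3: 3.5 km
CP2: 10.3 km
CP1: 15.1 km
CP4: 17.9 km
CP0: 20.8 km
The fourth-nearest is CP4 at 17.9 km.

CP4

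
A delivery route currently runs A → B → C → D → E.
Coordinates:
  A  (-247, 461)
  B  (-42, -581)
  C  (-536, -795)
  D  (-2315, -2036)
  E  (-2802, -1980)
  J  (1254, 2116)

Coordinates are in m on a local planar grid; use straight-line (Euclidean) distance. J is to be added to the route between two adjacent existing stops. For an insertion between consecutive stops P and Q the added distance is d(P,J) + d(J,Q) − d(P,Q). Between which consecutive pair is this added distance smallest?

Added distance for inserting J between each consecutive pair:
A–B: 4164.5 m
B–C: 5871.2 m
C–D: 6723.3 m
D–E: 10749.3 m
Smallest added distance is 4164.5 m, inserting between A and B.

between A and B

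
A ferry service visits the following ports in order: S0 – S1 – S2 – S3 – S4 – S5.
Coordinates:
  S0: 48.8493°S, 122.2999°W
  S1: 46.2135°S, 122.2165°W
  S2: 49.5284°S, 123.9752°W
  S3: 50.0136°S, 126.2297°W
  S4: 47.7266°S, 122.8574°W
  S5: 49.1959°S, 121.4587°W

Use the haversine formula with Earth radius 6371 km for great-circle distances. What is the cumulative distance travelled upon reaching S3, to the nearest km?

855 km

Leg distances:
S0→S1: 293.2 km  (cumulative 293.2 km)
S1→S2: 391.2 km  (cumulative 684.4 km)
S2→S3: 170.7 km  (cumulative 855.0 km)
Cumulative distance at S3 ≈ 855 km.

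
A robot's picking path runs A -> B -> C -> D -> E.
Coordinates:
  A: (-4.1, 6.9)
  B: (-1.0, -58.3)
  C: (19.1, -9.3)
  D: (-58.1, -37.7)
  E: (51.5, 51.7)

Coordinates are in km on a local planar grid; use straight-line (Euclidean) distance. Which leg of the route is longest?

Leg distances:
A→B: 65.3 km
B→C: 53.0 km
C→D: 82.3 km
D→E: 141.4 km
The longest leg is D–E at 141.4 km.

D–E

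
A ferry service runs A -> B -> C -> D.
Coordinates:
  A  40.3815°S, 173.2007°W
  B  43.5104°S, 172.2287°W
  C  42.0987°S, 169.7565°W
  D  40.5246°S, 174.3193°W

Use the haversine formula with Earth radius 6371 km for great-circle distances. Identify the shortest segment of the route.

Leg distances:
A→B: 357.1 km
B→C: 255.6 km
C→D: 419.3 km
The shortest leg is B–C at 255.6 km.

B–C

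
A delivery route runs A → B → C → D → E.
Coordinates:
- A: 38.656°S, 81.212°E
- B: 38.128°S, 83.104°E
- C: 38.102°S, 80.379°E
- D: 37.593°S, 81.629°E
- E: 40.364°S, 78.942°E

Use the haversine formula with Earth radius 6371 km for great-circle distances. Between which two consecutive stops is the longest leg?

D–E

Leg distances:
A→B: 175.0 km
B→C: 238.4 km
C→D: 123.5 km
D→E: 385.8 km
The longest leg is D–E at 385.8 km.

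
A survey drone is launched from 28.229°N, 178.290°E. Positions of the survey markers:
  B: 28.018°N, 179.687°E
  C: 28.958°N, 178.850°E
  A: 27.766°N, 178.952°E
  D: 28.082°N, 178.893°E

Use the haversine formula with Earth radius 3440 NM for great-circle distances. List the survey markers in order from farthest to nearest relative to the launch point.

B, C, A, D

Distance from the launch point at 28.229°N, 178.290°E to each:
B 28.018°N, 179.687°E: 75.0 NM
C 28.958°N, 178.850°E: 52.8 NM
A 27.766°N, 178.952°E: 44.8 NM
D 28.082°N, 178.893°E: 33.1 NM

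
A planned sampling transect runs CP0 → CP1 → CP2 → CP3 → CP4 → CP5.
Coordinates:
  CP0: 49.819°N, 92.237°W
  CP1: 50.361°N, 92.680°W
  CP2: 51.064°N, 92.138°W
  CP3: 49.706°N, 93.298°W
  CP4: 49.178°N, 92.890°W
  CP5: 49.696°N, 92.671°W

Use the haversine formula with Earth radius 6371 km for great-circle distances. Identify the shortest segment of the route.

Leg distances:
CP0→CP1: 68.1 km
CP1→CP2: 87.0 km
CP2→CP3: 171.9 km
CP3→CP4: 65.7 km
CP4→CP5: 59.7 km
The shortest leg is CP4–CP5 at 59.7 km.

CP4–CP5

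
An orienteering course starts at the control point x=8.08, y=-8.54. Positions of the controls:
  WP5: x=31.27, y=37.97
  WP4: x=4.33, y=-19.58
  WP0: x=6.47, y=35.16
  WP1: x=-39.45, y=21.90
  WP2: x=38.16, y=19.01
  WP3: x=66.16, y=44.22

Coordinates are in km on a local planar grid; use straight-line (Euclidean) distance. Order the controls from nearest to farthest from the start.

Computing each straight-line distance from x=8.08, y=-8.54:
WP4 x=4.33, y=-19.58: 11.7 km
WP2 x=38.16, y=19.01: 40.8 km
WP0 x=6.47, y=35.16: 43.7 km
WP5 x=31.27, y=37.97: 52.0 km
WP1 x=-39.45, y=21.90: 56.4 km
WP3 x=66.16, y=44.22: 78.5 km

WP4, WP2, WP0, WP5, WP1, WP3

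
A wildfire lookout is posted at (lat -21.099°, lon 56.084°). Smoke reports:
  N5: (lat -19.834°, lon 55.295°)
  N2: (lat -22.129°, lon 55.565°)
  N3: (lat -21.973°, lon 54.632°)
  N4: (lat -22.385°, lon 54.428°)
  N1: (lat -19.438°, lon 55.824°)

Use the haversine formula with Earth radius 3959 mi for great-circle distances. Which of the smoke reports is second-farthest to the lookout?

N1

Distances from the lookout ((lat -21.099°, lon 56.084°)):
N4: 138.5 mi
N1: 116.0 mi
N3: 111.2 mi
N5: 101.2 mi
N2: 78.6 mi
The second-farthest is N1 at 116.0 mi.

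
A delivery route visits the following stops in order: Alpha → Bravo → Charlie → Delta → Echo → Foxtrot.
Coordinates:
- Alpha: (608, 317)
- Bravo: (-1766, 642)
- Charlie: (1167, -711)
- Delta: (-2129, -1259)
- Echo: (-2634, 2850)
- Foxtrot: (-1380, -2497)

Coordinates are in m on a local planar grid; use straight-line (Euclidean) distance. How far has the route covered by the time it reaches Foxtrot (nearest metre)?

18599 m

Leg distances:
Alpha→Bravo: 2396.1 m  (cumulative 2396.1 m)
Bravo→Charlie: 3230.0 m  (cumulative 5626.2 m)
Charlie→Delta: 3341.2 m  (cumulative 8967.4 m)
Delta→Echo: 4139.9 m  (cumulative 13107.3 m)
Echo→Foxtrot: 5492.1 m  (cumulative 18599.4 m)
Cumulative distance at Foxtrot ≈ 18599 m.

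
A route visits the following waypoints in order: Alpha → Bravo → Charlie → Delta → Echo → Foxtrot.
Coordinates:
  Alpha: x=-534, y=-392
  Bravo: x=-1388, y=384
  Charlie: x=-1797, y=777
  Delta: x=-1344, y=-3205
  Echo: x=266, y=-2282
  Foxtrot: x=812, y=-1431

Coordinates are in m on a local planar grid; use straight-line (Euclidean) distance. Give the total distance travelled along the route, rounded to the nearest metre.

8596 m

Leg distances:
Alpha→Bravo: 1153.9 m  (cumulative 1153.9 m)
Bravo→Charlie: 567.2 m  (cumulative 1721.1 m)
Charlie→Delta: 4007.7 m  (cumulative 5728.8 m)
Delta→Echo: 1855.8 m  (cumulative 7584.6 m)
Echo→Foxtrot: 1011.1 m  (cumulative 8595.7 m)
Total route length ≈ 8596 m.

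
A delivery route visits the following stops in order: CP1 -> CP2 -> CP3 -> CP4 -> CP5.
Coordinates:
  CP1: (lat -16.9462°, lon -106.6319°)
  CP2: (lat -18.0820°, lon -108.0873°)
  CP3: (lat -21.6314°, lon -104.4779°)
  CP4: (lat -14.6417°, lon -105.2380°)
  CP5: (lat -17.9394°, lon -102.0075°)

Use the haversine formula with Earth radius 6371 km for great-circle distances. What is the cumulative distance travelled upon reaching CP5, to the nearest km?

2030 km

Leg distances:
CP1→CP2: 199.4 km  (cumulative 199.4 km)
CP2→CP3: 546.1 km  (cumulative 745.5 km)
CP3→CP4: 781.4 km  (cumulative 1526.8 km)
CP4→CP5: 503.3 km  (cumulative 2030.1 km)
Cumulative distance at CP5 ≈ 2030 km.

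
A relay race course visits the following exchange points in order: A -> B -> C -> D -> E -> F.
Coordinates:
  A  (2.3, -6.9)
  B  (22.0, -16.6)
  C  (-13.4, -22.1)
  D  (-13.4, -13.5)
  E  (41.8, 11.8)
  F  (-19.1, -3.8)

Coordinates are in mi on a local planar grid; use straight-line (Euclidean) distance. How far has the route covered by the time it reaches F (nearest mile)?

Leg distances:
A→B: 22.0 mi  (cumulative 22.0 mi)
B→C: 35.8 mi  (cumulative 57.8 mi)
C→D: 8.6 mi  (cumulative 66.4 mi)
D→E: 60.7 mi  (cumulative 127.1 mi)
E→F: 62.9 mi  (cumulative 190.0 mi)
Cumulative distance at F ≈ 190 mi.

190 mi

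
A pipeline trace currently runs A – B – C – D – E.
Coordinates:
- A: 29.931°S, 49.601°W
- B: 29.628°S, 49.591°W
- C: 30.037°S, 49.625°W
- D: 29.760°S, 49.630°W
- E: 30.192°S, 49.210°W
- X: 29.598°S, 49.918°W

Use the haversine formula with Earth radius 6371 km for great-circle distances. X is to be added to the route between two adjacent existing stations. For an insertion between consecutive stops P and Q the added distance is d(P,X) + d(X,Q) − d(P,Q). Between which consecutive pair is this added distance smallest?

between B and C

Added distance for inserting X between each consecutive pair:
A–B: 46.1 km
B–C: 42.6 km
C–D: 58.7 km
D–E: 65.3 km
Smallest added distance is 42.6 km, inserting between B and C.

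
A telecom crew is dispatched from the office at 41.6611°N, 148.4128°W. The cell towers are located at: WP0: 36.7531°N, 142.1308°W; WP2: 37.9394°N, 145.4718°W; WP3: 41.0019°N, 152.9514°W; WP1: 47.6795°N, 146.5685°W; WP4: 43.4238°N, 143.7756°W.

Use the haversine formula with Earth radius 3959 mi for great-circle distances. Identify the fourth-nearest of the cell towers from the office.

WP1

Distance to each, sorted:
WP3: 239.8 mi
WP4: 265.6 mi
WP2: 300.8 mi
WP1: 425.6 mi
WP0: 477.4 mi
The fourth-nearest is WP1 at 425.6 mi.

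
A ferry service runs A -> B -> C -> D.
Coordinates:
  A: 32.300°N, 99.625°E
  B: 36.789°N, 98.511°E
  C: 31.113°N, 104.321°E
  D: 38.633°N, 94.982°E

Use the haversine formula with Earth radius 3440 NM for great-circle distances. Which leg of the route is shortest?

A–B

Leg distances:
A→B: 275.1 NM
B→C: 446.9 NM
C→D: 643.9 NM
The shortest leg is A–B at 275.1 NM.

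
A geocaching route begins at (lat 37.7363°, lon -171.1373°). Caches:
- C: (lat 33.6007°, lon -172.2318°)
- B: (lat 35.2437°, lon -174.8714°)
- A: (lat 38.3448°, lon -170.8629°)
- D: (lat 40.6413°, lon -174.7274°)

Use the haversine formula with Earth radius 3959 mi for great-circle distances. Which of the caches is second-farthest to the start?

D

Distances from the start ((lat 37.7363°, lon -171.1373°)):
C: 292.3 mi
D: 277.9 mi
B: 269.6 mi
A: 44.6 mi
The second-farthest is D at 277.9 mi.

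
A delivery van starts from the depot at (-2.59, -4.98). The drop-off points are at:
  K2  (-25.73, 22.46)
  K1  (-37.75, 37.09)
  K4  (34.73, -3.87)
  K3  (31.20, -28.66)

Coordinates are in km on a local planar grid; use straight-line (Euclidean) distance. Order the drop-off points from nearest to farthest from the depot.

K2, K4, K3, K1

Distance from the depot at (-2.59, -4.98) to each:
K2 (-25.73, 22.46): 35.9 km
K4 (34.73, -3.87): 37.3 km
K3 (31.20, -28.66): 41.3 km
K1 (-37.75, 37.09): 54.8 km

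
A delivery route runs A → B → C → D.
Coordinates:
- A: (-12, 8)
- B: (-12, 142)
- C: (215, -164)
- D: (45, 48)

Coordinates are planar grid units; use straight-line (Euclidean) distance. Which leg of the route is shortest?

Leg distances:
A→B: 134.0
B→C: 381.0
C→D: 271.7
The shortest leg is A–B at 134.0.

A–B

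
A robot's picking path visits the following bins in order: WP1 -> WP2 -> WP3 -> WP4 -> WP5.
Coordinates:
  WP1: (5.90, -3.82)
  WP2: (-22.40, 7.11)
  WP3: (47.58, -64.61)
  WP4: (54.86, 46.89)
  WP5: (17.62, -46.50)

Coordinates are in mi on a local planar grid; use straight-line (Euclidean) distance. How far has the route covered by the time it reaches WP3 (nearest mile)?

Leg distances:
WP1→WP2: 30.3 mi  (cumulative 30.3 mi)
WP2→WP3: 100.2 mi  (cumulative 130.5 mi)
Cumulative distance at WP3 ≈ 131 mi.

131 mi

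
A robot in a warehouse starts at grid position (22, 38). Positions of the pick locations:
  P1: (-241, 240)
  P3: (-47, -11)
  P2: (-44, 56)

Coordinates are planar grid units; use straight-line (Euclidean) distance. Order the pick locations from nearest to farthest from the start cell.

Computing each straight-line distance from (22, 38):
P2 (-44, 56): 68.4
P3 (-47, -11): 84.6
P1 (-241, 240): 331.6

P2, P3, P1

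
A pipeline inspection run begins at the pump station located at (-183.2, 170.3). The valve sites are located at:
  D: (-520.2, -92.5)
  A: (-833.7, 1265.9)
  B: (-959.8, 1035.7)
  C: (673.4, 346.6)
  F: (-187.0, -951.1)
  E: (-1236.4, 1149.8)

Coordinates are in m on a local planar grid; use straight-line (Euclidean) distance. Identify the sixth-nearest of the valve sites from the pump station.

E

Distance to each, sorted:
D: 427.4 m
C: 874.6 m
F: 1121.4 m
B: 1162.8 m
A: 1274.2 m
E: 1438.3 m
The sixth-nearest is E at 1438.3 m.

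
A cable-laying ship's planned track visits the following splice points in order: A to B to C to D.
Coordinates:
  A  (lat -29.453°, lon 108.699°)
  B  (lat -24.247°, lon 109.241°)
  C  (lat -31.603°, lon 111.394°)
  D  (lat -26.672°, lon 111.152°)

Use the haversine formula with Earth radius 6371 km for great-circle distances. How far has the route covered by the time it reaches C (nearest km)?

1426 km

Leg distances:
A→B: 581.4 km  (cumulative 581.4 km)
B→C: 844.8 km  (cumulative 1426.2 km)
Cumulative distance at C ≈ 1426 km.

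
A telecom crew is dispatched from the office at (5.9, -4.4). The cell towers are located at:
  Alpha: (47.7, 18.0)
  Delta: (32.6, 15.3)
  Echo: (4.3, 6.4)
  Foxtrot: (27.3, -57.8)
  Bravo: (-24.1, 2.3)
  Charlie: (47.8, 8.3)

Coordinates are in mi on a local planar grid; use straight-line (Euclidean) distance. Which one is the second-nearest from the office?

Bravo

Distance to each, sorted:
Echo: 10.9 mi
Bravo: 30.7 mi
Delta: 33.2 mi
Charlie: 43.8 mi
Alpha: 47.4 mi
Foxtrot: 57.5 mi
The second-nearest is Bravo at 30.7 mi.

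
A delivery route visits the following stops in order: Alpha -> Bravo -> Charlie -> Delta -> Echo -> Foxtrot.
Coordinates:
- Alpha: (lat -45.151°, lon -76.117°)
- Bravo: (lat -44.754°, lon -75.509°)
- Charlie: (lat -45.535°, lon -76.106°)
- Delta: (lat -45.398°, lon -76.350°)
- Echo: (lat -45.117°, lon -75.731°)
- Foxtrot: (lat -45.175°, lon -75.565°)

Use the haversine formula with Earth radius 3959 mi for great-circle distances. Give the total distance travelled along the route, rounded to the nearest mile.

162 mi

Leg distances:
Alpha→Bravo: 40.5 mi  (cumulative 40.5 mi)
Bravo→Charlie: 61.3 mi  (cumulative 101.8 mi)
Charlie→Delta: 15.1 mi  (cumulative 116.9 mi)
Delta→Echo: 35.8 mi  (cumulative 152.7 mi)
Echo→Foxtrot: 9.0 mi  (cumulative 161.8 mi)
Total route length ≈ 162 mi.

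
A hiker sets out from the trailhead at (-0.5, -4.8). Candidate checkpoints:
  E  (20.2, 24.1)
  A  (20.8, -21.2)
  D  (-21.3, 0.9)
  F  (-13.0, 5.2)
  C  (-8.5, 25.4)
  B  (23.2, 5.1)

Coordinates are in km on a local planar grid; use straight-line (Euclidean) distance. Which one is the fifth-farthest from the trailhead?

Distances from the trailhead ((-0.5, -4.8)):
E: 35.5 km
C: 31.2 km
A: 26.9 km
B: 25.7 km
D: 21.6 km
F: 16.0 km
The fifth-farthest is D at 21.6 km.

D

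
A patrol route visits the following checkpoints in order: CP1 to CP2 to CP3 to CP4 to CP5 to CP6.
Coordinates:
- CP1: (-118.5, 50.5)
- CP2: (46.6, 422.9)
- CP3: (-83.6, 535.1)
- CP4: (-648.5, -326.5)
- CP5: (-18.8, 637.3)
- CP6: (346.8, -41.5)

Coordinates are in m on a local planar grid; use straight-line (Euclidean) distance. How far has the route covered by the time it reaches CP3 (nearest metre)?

579 m

Leg distances:
CP1→CP2: 407.4 m  (cumulative 407.4 m)
CP2→CP3: 171.9 m  (cumulative 579.2 m)
Cumulative distance at CP3 ≈ 579 m.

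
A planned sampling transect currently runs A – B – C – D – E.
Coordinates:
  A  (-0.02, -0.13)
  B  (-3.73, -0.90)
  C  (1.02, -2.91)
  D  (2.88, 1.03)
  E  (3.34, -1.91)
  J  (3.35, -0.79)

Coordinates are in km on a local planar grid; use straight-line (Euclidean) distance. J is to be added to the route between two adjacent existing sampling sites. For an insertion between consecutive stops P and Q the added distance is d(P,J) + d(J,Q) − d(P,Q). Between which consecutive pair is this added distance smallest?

Added distance for inserting J between each consecutive pair:
A–B: 6.7 km
B–C: 5.1 km
C–D: 0.7 km
D–E: 0.0 km
Smallest added distance is 0.0 km, inserting between D and E.

between D and E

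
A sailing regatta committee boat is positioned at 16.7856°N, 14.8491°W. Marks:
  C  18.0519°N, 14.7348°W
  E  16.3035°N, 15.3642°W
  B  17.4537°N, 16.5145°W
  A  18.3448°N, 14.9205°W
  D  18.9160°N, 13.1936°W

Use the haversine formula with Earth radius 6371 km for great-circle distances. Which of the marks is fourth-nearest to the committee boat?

Distance to each, sorted:
E: 76.7 km
C: 141.3 km
A: 173.5 km
B: 191.9 km
D: 294.6 km
The fourth-nearest is B at 191.9 km.

B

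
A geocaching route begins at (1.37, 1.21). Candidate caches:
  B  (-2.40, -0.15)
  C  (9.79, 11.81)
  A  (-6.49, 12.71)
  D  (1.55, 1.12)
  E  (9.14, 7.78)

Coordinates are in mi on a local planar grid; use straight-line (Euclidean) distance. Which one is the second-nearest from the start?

Distance to each, sorted:
D: 0.2 mi
B: 4.0 mi
E: 10.2 mi
C: 13.5 mi
A: 13.9 mi
The second-nearest is B at 4.0 mi.

B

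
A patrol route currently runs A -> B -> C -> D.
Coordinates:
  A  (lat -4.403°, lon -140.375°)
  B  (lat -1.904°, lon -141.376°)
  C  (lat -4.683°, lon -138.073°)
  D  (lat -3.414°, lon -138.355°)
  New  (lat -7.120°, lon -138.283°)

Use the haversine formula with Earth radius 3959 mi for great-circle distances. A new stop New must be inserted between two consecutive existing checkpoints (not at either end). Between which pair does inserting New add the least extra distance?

Added distance for inserting New between each consecutive pair:
A–B: 469.2 mi
B–C: 289.7 mi
C–D: 335.3 mi
Smallest added distance is 289.7 mi, inserting between B and C.

between B and C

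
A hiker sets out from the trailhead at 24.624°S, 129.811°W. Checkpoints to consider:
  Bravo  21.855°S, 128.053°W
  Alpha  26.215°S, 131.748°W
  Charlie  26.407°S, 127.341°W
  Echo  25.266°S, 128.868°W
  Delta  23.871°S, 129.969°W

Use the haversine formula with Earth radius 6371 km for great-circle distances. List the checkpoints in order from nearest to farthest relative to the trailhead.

Distances from the trailhead:
Delta 23.871°S, 129.969°W: 85.2 km
Echo 25.266°S, 128.868°W: 118.9 km
Alpha 26.215°S, 131.748°W: 262.9 km
Charlie 26.407°S, 127.341°W: 317.4 km
Bravo 21.855°S, 128.053°W: 356.4 km

Delta, Echo, Alpha, Charlie, Bravo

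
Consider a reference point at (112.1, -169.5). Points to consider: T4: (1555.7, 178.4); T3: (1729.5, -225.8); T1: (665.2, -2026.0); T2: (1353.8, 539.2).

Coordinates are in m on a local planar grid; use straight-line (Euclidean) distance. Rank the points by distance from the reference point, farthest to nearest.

T1, T3, T4, T2

Computing each straight-line distance from (112.1, -169.5):
T1 (665.2, -2026.0): 1937.1 m
T3 (1729.5, -225.8): 1618.4 m
T4 (1555.7, 178.4): 1484.9 m
T2 (1353.8, 539.2): 1429.7 m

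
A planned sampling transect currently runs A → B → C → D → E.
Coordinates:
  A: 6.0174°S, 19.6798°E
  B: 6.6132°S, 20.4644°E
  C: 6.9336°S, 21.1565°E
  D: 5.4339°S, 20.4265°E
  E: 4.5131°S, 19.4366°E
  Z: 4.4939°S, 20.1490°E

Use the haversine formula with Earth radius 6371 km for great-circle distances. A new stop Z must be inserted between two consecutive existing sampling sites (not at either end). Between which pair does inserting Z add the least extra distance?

between D and E

Added distance for inserting Z between each consecutive pair:
A–B: 306.3 km
B–C: 447.2 km
C–D: 217.0 km
D–E: 37.9 km
Smallest added distance is 37.9 km, inserting between D and E.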